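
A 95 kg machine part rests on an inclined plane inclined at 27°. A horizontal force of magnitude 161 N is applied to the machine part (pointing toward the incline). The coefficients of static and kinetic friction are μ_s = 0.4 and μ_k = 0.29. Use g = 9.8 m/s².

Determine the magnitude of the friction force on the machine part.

Resolve perpendicular to the incline: N = m g cos θ + P sin θ = 95×9.8×cos 27° + 161×sin 27° = 902.6 N.
Parallel to the incline: P cos θ − m g sin θ = 143.5 − 422.7 = -279.2 N; the friction needed to balance this is 279.2 N acting up the slope.
Maximum static friction: μ_s N = 0.4 × 902.6 = 361 N.
|f_req| = 279.2 ≤ 361 N → the machine part is in equilibrium; friction equals the required value.

f ≈ 279 N (up the incline)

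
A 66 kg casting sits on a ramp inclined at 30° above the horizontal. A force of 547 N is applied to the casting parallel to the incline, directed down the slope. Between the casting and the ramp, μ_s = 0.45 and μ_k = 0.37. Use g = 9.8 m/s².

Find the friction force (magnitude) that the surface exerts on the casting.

Perpendicular to the surface, N = m g cos θ = 66·9.8·cos 30° = 560.1 N.
The friction needed for equilibrium is m g sin θ + P = 323.4 + 547 = 870.4 N, measured positive up-slope.
Maximum static friction available: μ_s N = 0.45 × 560.1 = 252.1 N.
|870.4| exceeds 252.1 N, so the casting slips down-slope; friction is kinetic, f = μ_k N = 0.37×560.1 = 207 N.

f ≈ 207 N (up the incline)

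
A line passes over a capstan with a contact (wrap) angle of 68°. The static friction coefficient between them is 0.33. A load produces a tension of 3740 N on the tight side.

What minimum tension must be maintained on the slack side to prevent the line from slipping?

T_min ≈ 2530 N

Capstan equation at impending slip: T_tight/T_slack = e^{μβ}.
β = 68° = 1.187 rad; e^{μβ} = e^{0.33×1.187} = 1.479.
T_slack = T_tight / e^{μβ} = 3740 / 1.479 = 2530 N.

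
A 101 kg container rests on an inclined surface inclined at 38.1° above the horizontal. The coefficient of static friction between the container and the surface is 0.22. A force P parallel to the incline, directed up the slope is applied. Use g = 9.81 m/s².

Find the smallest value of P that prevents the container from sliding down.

The container tends to slide down (tan θ > μ_s), so at the point of impending slip friction acts up-slope at its limit: f = μ_s N.
P is parallel to the surface, so N = m g cos θ = 780 N.
Along the incline: P + μ_s N = m g sin θ, so P = 611 − 0.22×780 = 440 N.

P_min ≈ 440 N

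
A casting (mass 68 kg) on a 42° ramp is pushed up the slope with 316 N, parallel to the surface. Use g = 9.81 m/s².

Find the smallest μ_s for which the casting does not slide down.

μ_s,min ≈ 0.263

N = m g cos θ = 495.7 N.
Friction must make up the shortfall along the incline: f = m g sin θ − P = 446.4 − 316 = 130.4 N.
At the threshold f = μ_s N, so μ_s,min = 130.4/495.7 = 0.263.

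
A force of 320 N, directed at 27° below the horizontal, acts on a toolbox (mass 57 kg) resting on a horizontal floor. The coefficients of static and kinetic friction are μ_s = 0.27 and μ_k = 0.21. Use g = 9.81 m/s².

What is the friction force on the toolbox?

f ≈ 148 N

N = m g + P sin α = 559.2 + 320×sin 27° = 704.4 N.
For equilibrium, f = P cos α = 320×cos 27° = 285.1 N.
The static-friction limit is μ_s N = 190.2 N.
285.1 > 190.2 N → the toolbox slides; f = μ_k N = 0.21×704.4 = 148 N.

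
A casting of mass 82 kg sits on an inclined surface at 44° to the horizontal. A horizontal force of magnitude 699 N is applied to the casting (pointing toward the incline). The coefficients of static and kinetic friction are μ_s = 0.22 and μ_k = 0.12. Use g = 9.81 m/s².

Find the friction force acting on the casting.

f ≈ 56 N (up the incline)

Normal direction: N = m g cos θ + P sin θ = 1064 N.
Parallel to the incline: P cos θ − m g sin θ = 502.8 − 558.8 = -55.98 N; the friction needed to balance this is 55.98 N acting up the slope.
The limit of static friction is μ_s N = 234.1 N.
|f_req| = 55.98 ≤ 234.1 N → the casting is in equilibrium; friction equals the required value.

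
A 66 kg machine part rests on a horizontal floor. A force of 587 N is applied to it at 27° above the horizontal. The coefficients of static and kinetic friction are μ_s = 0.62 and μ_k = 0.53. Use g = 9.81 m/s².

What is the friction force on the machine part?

f ≈ 202 N

N = m g − P sin α = 647.5 − 587×sin 27° = 381 N.
The horizontal driving force is P cos α = 523 N, so equilibrium needs friction f = 523 N.
The static-friction limit is μ_s N = 236.2 N.
523 > 236.2 N → the machine part slides; f = μ_k N = 0.53×381 = 202 N.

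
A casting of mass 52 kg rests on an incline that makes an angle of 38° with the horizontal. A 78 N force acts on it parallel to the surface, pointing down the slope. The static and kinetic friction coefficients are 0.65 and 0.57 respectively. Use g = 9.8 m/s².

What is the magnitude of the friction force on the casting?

Perpendicular to the surface, N = m g cos θ = 52·9.8·cos 38° = 401.6 N.
For equilibrium along the incline the friction force must supply f = m g sin θ + P = 313.7 + 78 = 391.7 N (positive meaning up-slope).
Maximum static friction available: μ_s N = 0.65 × 401.6 = 261 N.
|391.7| exceeds 261 N, so the casting slips down-slope; friction is kinetic, f = μ_k N = 0.57×401.6 = 229 N.

f ≈ 229 N (up the incline)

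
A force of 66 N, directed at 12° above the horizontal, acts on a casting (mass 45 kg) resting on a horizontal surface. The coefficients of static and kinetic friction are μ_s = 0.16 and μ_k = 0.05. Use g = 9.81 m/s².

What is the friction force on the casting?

N = m g − P sin α = 441.5 − 66×sin 12° = 427.7 N.
The horizontal driving force is P cos α = 64.56 N, so equilibrium needs friction f = 64.56 N.
The static-friction limit is μ_s N = 68.44 N.
Since 64.56 N does not exceed the limit, the casting stays at rest and f = 64.6 N.

f ≈ 64.6 N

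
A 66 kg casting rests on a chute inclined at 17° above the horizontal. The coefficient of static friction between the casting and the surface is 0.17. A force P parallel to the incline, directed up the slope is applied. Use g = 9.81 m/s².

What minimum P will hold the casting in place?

The casting tends to slide down (tan θ > μ_s), so at the point of impending slip friction acts up-slope at its limit: f = μ_s N.
P is parallel to the surface, so N = m g cos θ = 619 N.
Along the incline: P + μ_s N = m g sin θ, so P = 189 − 0.17×619 = 84 N.

P_min ≈ 84 N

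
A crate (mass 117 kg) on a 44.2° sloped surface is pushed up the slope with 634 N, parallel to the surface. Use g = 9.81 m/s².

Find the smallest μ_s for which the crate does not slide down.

N = m g cos θ = 822.8 N.
Friction must make up the shortfall along the incline: f = m g sin θ − P = 800.2 − 634 = 166.2 N.
At the threshold f = μ_s N, so μ_s,min = 166.2/822.8 = 0.202.

μ_s,min ≈ 0.202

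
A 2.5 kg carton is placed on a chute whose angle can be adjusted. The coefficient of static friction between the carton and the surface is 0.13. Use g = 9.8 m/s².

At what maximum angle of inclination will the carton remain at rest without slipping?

At the slip threshold, m g sin θ = μ_s · m g cos θ, so tan θ = μ_s.
θ_max = arctan(0.13) = 7.41°.

θ_max ≈ 7.41°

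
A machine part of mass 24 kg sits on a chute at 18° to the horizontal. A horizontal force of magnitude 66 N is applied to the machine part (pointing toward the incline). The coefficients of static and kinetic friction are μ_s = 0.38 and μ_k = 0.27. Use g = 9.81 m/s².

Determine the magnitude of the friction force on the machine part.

Normal direction: N = m g cos θ + P sin θ = 244.3 N.
Along the incline, the net driving force (taking up-slope positive) is P cos θ − m g sin θ = 62.77 − 72.75 = -9.985 N, so equilibrium requires friction f = 9.985 N (up-slope).
The limit of static friction is μ_s N = 92.84 N.
Since 9.985 N is within the 92.84 N limit, the machine part stays put and friction is exactly 9.99 N.

f ≈ 9.99 N (up the incline)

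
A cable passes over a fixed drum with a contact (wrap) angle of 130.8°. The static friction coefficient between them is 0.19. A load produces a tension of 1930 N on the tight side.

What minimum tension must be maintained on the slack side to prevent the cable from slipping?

T_min ≈ 1250 N

Capstan equation at impending slip: T_tight/T_slack = e^{μβ}.
β = 130.8° = 2.283 rad; e^{μβ} = e^{0.19×2.283} = 1.543.
T_slack = T_tight / e^{μβ} = 1930 / 1.543 = 1250 N.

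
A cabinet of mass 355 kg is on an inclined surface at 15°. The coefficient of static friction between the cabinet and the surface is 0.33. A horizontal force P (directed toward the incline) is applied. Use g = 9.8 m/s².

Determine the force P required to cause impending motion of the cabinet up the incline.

At impending motion up the slope, friction acts down-slope at its limit: f = μ_s N.
Perpendicular to the incline: N = m g cos θ + P sin θ.
Along the incline: P cos θ = m g sin θ + μ_s N = m g sin θ + μ_s (m g cos θ + P sin θ).
Solving, P (cos θ − μ_s sin θ) = m g (sin θ + μ_s cos θ), so P = 355×9.8×(sin 15° + 0.33 cos 15°)/(cos 15° − 0.33 sin 15°) = 3480×0.5776/0.8805 = 2280 N.

P ≈ 2280 N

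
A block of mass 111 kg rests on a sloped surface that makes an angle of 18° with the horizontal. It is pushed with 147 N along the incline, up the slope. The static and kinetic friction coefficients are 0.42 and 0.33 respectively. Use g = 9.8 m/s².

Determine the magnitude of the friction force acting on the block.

The normal reaction is N = m g cos θ = 1035 N.
For equilibrium along the incline the friction force must supply f = m g sin θ − P = 336.1 − 147 = 189.1 N (positive meaning up-slope).
The static-friction ceiling is μ_s N = 0.42 × 1035 = 434.5 N.
Since |189.1| ≤ 434.5 N, static friction is sufficient; f equals the required value, not μ_s N.

f ≈ 189 N (up the incline)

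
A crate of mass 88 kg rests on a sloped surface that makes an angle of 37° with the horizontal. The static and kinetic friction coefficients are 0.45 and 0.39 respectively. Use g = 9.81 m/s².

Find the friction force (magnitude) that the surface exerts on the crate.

f ≈ 269 N (up the incline)

Normal force: N = m g cos θ = 88 × 9.81 × cos 37° = 689.4 N.
Along the slope the weight component is m g sin θ = 519.5 N; friction must supply exactly this, acting up-slope.
Static friction can supply at most μ_s N = 310.3 N.
Since |519.5| > 310.3 N, static friction cannot hold it; the crate slides down the incline and kinetic friction applies: f = μ_k N = 0.39 × 689.4 = 269 N.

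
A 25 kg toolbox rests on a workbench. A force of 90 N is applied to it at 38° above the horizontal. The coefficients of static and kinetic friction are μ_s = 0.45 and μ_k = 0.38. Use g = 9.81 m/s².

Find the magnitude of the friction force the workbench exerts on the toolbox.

Vertical equilibrium gives N = m g − P sin α = 189.8 N.
The horizontal driving force is P cos α = 70.92 N, so equilibrium needs friction f = 70.92 N.
The static-friction limit is μ_s N = 85.43 N.
70.92 ≤ 85.43 N → static; friction equals the required 70.9 N.

f ≈ 70.9 N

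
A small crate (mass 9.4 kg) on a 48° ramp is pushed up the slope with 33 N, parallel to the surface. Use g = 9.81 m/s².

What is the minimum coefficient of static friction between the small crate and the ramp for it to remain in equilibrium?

μ_s,min ≈ 0.576

N = m g cos θ = 61.7 N.
Friction must make up the shortfall along the incline: f = m g sin θ − P = 68.53 − 33 = 35.53 N.
At the threshold f = μ_s N, so μ_s,min = 35.53/61.7 = 0.576.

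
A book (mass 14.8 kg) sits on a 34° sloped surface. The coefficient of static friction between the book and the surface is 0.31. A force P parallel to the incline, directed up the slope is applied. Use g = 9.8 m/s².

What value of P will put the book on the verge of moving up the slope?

At impending motion up the slope, friction acts down-slope at its limit: f = μ_s N.
P is parallel to the surface, so N = m g cos θ = 120 N.
Along the incline: P = m g sin θ + μ_s N = 81.1 + 0.31×120 = 118 N.

P ≈ 118 N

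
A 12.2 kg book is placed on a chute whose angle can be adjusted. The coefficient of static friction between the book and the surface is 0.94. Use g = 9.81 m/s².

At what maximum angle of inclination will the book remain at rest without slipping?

θ_max ≈ 43.2°

At the slip threshold, m g sin θ = μ_s · m g cos θ, so tan θ = μ_s.
θ_max = arctan(0.94) = 43.2°.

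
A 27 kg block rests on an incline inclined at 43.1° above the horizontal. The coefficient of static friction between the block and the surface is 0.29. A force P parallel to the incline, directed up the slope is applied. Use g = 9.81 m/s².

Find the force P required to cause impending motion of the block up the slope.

At impending motion up the slope, friction acts down-slope at its limit: f = μ_s N.
P is parallel to the surface, so N = m g cos θ = 193 N.
Along the incline: P = m g sin θ + μ_s N = 181 + 0.29×193 = 237 N.

P ≈ 237 N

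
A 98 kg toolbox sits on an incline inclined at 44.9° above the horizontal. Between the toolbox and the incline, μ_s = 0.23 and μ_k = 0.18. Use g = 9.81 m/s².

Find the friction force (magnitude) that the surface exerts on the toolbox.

The normal reaction is N = m g cos θ = 681 N.
For equilibrium along the incline, friction must balance the weight component: f = m g sin θ = 678.6 N up the slope.
Static friction can supply at most μ_s N = 156.6 N.
Since |678.6| > 156.6 N, static friction cannot hold it; the toolbox slides down the incline and kinetic friction applies: f = μ_k N = 0.18 × 681 = 123 N.

f ≈ 123 N (up the incline)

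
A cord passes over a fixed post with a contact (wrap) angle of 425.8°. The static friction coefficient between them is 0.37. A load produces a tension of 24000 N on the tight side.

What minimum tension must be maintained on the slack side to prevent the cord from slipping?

Capstan equation at impending slip: T_tight/T_slack = e^{μβ}.
β = 425.8° = 7.432 rad; e^{μβ} = e^{0.37×7.432} = 15.64.
T_slack = T_tight / e^{μβ} = 24000 / 15.64 = 1530 N.

T_min ≈ 1530 N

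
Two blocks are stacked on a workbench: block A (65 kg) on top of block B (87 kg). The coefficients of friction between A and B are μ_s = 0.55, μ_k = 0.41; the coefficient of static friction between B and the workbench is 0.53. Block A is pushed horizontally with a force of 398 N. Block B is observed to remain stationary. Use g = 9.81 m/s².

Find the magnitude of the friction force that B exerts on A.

f ≈ 261 N

The normal force B exerts on A is simply A's weight, N₁ = 637.6 N.
Maximum static friction on A from B: μ_s N₁ = 0.55×637.6 = 350.7 N.
Since P = 398 N > 350.7 N, A slides on B; the A–B friction is kinetic: f₁ = μ_k N₁ = 0.41×637.6 = 261 N.
B experiences an equal 261 N forward from A (third law). B is in equilibrium, so the floor supplies f₂ = 261 N of static friction (limit μ_s(m_A+m_B)g = 790.3 N, not exceeded).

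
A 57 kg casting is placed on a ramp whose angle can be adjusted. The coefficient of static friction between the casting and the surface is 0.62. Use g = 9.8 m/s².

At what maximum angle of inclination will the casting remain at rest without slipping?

At the slip threshold, m g sin θ = μ_s · m g cos θ, so tan θ = μ_s.
θ_max = arctan(0.62) = 31.8°.

θ_max ≈ 31.8°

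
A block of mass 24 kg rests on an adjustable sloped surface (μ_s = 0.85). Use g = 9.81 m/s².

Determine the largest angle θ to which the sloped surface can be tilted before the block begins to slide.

At the slip threshold, m g sin θ = μ_s · m g cos θ, so tan θ = μ_s.
θ_max = arctan(0.85) = 40.4°.

θ_max ≈ 40.4°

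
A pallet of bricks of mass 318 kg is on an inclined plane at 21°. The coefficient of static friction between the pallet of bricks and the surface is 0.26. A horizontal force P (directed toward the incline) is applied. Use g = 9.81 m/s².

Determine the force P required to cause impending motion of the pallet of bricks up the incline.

At impending motion up the slope, friction acts down-slope at its limit: f = μ_s N.
Perpendicular to the incline: N = m g cos θ + P sin θ.
Along the incline: P cos θ = m g sin θ + μ_s N = m g sin θ + μ_s (m g cos θ + P sin θ).
Solving, P (cos θ − μ_s sin θ) = m g (sin θ + μ_s cos θ), so P = 318×9.81×(sin 21° + 0.26 cos 21°)/(cos 21° − 0.26 sin 21°) = 3120×0.6011/0.8404 = 2230 N.

P ≈ 2230 N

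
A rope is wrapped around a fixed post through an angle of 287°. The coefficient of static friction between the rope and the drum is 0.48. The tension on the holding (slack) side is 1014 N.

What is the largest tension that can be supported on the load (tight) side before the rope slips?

At impending slip the capstan equation gives T₂/T₁ = e^{μβ} with β in radians.
β = 287° × π/180 = 5.009 rad.
e^{μβ} = e^{0.48×5.009} = 11.07.
T₂ = T₁ · e^{μβ} = 1014 × 11.07 = 11200 N.

T_max ≈ 11200 N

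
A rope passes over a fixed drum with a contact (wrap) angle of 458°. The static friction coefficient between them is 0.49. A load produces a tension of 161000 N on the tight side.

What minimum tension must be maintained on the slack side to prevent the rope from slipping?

Capstan equation at impending slip: T_tight/T_slack = e^{μβ}.
β = 458° = 7.994 rad; e^{μβ} = e^{0.49×7.994} = 50.24.
T_slack = T_tight / e^{μβ} = 161000 / 50.24 = 3200 N.

T_min ≈ 3200 N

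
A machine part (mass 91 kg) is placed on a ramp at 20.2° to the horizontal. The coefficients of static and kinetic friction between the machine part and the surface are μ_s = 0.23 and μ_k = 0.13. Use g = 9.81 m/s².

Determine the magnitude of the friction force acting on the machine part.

The normal reaction is N = m g cos θ = 837.8 N.
For equilibrium along the incline, friction must balance the weight component: f = m g sin θ = 308.3 N up the slope.
Static friction can supply at most μ_s N = 192.7 N.
Since |308.3| > 192.7 N, static friction cannot hold it; the machine part slides down the incline and kinetic friction applies: f = μ_k N = 0.13 × 837.8 = 109 N.

f ≈ 109 N (up the incline)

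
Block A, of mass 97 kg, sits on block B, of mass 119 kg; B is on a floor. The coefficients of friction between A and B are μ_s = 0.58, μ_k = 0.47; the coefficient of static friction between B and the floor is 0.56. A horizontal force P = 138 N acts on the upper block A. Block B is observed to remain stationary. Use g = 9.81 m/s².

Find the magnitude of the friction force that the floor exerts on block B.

The normal force B exerts on A is simply A's weight, N₁ = 951.6 N.
So the A–B interface can sustain at most μ_s N₁ = 551.9 N of static friction.
Since P = 138 N ≤ 551.9 N, A does not slip on B; friction on A equals P = 138 N.
B experiences an equal 138 N forward from A (third law). B is in equilibrium, so the floor supplies f₂ = 138 N of static friction (limit μ_s(m_A+m_B)g = 1187 N, not exceeded).

f ≈ 138 N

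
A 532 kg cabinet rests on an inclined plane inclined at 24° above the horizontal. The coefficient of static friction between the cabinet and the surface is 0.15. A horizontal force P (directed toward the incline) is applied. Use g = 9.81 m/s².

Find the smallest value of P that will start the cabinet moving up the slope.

At impending motion up the slope, friction acts down-slope at its limit: f = μ_s N.
Perpendicular to the incline: N = m g cos θ + P sin θ.
Along the incline: P cos θ = m g sin θ + μ_s N = m g sin θ + μ_s (m g cos θ + P sin θ).
Solving, P (cos θ − μ_s sin θ) = m g (sin θ + μ_s cos θ), so P = 532×9.81×(sin 24° + 0.15 cos 24°)/(cos 24° − 0.15 sin 24°) = 5220×0.5438/0.8525 = 3330 N.

P ≈ 3330 N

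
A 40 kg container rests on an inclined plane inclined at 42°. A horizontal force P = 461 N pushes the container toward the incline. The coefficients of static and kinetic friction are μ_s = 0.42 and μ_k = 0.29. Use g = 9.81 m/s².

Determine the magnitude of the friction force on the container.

Normal direction: N = m g cos θ + P sin θ = 600.1 N.
Parallel to the incline: P cos θ − m g sin θ = 342.6 − 262.6 = 80.02 N; the friction needed to balance this is 80.02 N acting down the slope.
Maximum static friction: μ_s N = 0.42 × 600.1 = 252 N.
Since 80.02 N is within the 252 N limit, the container stays put and friction is exactly 80 N.

f ≈ 80 N (down the incline)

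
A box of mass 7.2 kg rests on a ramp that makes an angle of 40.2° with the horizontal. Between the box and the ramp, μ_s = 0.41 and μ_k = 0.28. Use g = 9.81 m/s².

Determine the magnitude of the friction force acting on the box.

f ≈ 15.1 N (up the incline)

The normal reaction is N = m g cos θ = 53.95 N.
For equilibrium along the incline, friction must balance the weight component: f = m g sin θ = 45.59 N up the slope.
The static-friction ceiling is μ_s N = 0.41 × 53.95 = 22.12 N.
|45.59| exceeds 22.12 N, so the box slips down-slope; friction is kinetic, f = μ_k N = 0.28×53.95 = 15.1 N.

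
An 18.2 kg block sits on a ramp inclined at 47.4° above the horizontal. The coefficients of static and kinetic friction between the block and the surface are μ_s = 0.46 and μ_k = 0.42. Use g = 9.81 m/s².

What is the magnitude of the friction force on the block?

f ≈ 50.8 N (up the incline)

The normal reaction is N = m g cos θ = 120.9 N.
For equilibrium along the incline, friction must balance the weight component: f = m g sin θ = 131.4 N up the slope.
The static-friction ceiling is μ_s N = 0.46 × 120.9 = 55.59 N.
Since |131.4| > 55.59 N, static friction cannot hold it; the block slides down the incline and kinetic friction applies: f = μ_k N = 0.42 × 120.9 = 50.8 N.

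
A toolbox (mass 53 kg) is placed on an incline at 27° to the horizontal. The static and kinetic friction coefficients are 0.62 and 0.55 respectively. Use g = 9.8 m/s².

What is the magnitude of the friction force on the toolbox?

Normal force: N = m g cos θ = 53 × 9.8 × cos 27° = 462.8 N.
For equilibrium along the incline, friction must balance the weight component: f = m g sin θ = 235.8 N up the slope.
The static-friction ceiling is μ_s N = 0.62 × 462.8 = 286.9 N.
Since |235.8| ≤ 286.9 N, the toolbox remains in static equilibrium and friction takes exactly the required value.

f ≈ 236 N (up the incline)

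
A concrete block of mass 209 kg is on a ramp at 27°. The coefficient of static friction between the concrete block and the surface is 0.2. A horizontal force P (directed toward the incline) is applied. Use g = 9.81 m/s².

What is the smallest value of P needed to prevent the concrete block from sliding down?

P_min ≈ 576 N

The concrete block tends to slide down (tan θ > μ_s), so at the point of impending slip friction acts up-slope at its limit: f = μ_s N.
Perpendicular to the incline: N = m g cos θ + P sin θ.
Along the incline: P cos θ + μ_s N = m g sin θ, i.e. P cos θ + μ_s (m g cos θ + P sin θ) = m g sin θ.
Solving, P (cos θ + μ_s sin θ) = m g (sin θ − μ_s cos θ), so P = 2050×0.2758/0.9818 = 576 N.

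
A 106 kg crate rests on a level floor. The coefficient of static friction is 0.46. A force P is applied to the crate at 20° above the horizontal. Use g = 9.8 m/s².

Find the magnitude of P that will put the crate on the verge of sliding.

P ≈ 436 N

N = m g − P sin α (the pull lifts the crate).
At impending slip, P cos α = μ_s N = μ_s (m g − P sin α).
Solving: P (cos α + μ_s sin α) = μ_s m g → P = 0.46×1040/(cos 20° + 0.46 sin 20°) = 478/1.097 = 436 N.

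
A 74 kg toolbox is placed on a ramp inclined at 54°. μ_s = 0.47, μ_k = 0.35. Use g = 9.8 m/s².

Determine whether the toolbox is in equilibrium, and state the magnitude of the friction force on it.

f ≈ 149 N

N = m g cos θ = 426 N.
Down-slope weight component: m g sin θ = 587 N.
μ_s N = 200 N.
587 > 200 N, so it slides; kinetic friction f = μ_k N = 0.35×426 = 149 N.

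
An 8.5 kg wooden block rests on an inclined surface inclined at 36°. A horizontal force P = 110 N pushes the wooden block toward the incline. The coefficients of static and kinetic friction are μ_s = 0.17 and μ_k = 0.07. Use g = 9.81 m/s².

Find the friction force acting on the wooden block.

f ≈ 9.25 N (down the incline)

Resolve perpendicular to the incline: N = m g cos θ + P sin θ = 8.5×9.81×cos 36° + 110×sin 36° = 132.1 N.
Along the incline, the net driving force (taking up-slope positive) is P cos θ − m g sin θ = 88.99 − 49.01 = 39.98 N, so equilibrium requires friction f = -39.98 N (down-slope).
The limit of static friction is μ_s N = 22.46 N.
The required 39.98 N exceeds the static limit, so the wooden block slides up-slope and f = μ_k N = 0.07×132.1 = 9.25 N.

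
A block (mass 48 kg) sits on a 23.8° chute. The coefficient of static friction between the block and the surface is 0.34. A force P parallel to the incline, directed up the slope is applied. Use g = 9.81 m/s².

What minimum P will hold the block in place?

The block tends to slide down (tan θ > μ_s), so at the point of impending slip friction acts up-slope at its limit: f = μ_s N.
P is parallel to the surface, so N = m g cos θ = 431 N.
Along the incline: P + μ_s N = m g sin θ, so P = 190 − 0.34×431 = 43.5 N.

P_min ≈ 43.5 N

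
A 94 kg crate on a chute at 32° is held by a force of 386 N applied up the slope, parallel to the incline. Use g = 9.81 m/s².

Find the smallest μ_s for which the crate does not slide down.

N = m g cos θ = 782 N.
Friction must make up the shortfall along the incline: f = m g sin θ − P = 488.7 − 386 = 102.7 N.
At the threshold f = μ_s N, so μ_s,min = 102.7/782 = 0.131.

μ_s,min ≈ 0.131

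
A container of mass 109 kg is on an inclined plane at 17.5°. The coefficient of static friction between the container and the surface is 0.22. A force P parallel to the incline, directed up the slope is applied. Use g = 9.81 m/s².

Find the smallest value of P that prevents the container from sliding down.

P_min ≈ 97.2 N

The container tends to slide down (tan θ > μ_s), so at the point of impending slip friction acts up-slope at its limit: f = μ_s N.
P is parallel to the surface, so N = m g cos θ = 1020 N.
Along the incline: P + μ_s N = m g sin θ, so P = 322 − 0.22×1020 = 97.2 N.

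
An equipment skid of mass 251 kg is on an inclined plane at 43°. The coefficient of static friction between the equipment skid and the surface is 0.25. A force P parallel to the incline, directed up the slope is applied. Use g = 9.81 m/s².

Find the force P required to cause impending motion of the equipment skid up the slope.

P ≈ 2130 N

At impending motion up the slope, friction acts down-slope at its limit: f = μ_s N.
P is parallel to the surface, so N = m g cos θ = 1800 N.
Along the incline: P = m g sin θ + μ_s N = 1680 + 0.25×1800 = 2130 N.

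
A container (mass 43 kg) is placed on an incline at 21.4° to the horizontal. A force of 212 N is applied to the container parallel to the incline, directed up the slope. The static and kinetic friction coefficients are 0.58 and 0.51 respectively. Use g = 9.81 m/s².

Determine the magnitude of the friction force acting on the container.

The normal reaction is N = m g cos θ = 392.7 N.
The friction needed for equilibrium is m g sin θ − P = 153.9 − 212 = -58.08 N, measured positive up-slope.
The static-friction ceiling is μ_s N = 0.58 × 392.7 = 227.8 N.
Since |-58.08| ≤ 227.8 N, static friction is sufficient; f equals the required value, not μ_s N.

f ≈ 58.1 N (down the incline)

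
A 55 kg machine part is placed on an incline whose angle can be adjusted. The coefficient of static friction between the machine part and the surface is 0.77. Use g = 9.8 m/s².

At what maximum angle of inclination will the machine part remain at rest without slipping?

θ_max ≈ 37.6°

At the slip threshold, m g sin θ = μ_s · m g cos θ, so tan θ = μ_s.
θ_max = arctan(0.77) = 37.6°.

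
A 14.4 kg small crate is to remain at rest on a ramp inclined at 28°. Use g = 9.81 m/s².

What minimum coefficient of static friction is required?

μ_s,min ≈ 0.532

At the slip threshold m g sin θ = μ_s m g cos θ, so μ_s,min = tan θ.
μ_s,min = tan 28° = 0.532.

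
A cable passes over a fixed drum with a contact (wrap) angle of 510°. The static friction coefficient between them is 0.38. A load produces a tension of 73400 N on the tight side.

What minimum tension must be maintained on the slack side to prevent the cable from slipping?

Capstan equation at impending slip: T_tight/T_slack = e^{μβ}.
β = 510° = 8.901 rad; e^{μβ} = e^{0.38×8.901} = 29.44.
T_slack = T_tight / e^{μβ} = 73400 / 29.44 = 2490 N.

T_min ≈ 2490 N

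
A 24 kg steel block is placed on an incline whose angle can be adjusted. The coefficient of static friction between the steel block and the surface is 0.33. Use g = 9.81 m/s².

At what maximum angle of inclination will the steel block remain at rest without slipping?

θ_max ≈ 18.3°

At the slip threshold, m g sin θ = μ_s · m g cos θ, so tan θ = μ_s.
θ_max = arctan(0.33) = 18.3°.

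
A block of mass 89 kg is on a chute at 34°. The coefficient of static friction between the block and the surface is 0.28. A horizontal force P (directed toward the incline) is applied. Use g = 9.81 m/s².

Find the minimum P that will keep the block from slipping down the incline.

The block tends to slide down (tan θ > μ_s), so at the point of impending slip friction acts up-slope at its limit: f = μ_s N.
Perpendicular to the incline: N = m g cos θ + P sin θ.
Along the incline: P cos θ + μ_s N = m g sin θ, i.e. P cos θ + μ_s (m g cos θ + P sin θ) = m g sin θ.
Solving, P (cos θ + μ_s sin θ) = m g (sin θ − μ_s cos θ), so P = 873×0.3271/0.9856 = 290 N.

P_min ≈ 290 N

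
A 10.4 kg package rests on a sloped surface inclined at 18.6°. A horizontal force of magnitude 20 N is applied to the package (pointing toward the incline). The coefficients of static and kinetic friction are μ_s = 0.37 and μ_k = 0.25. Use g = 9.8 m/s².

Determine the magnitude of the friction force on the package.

Resolve perpendicular to the incline: N = m g cos θ + P sin θ = 10.4×9.8×cos 18.6° + 20×sin 18.6° = 103 N.
Parallel to the incline: P cos θ − m g sin θ = 18.96 − 32.51 = -13.55 N; the friction needed to balance this is 13.55 N acting up the slope.
Maximum static friction: μ_s N = 0.37 × 103 = 38.1 N.
Since 13.55 N is within the 38.1 N limit, the package stays put and friction is exactly 13.6 N.

f ≈ 13.6 N (up the incline)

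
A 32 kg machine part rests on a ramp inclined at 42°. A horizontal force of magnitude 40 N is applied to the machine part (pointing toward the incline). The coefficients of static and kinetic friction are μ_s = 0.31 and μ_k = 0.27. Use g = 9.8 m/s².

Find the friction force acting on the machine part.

The horizontal push has a component P sin θ into the surface, so N = m g cos θ + P sin θ = 233.1 + 26.77 = 259.8 N.
Along the incline, the net driving force (taking up-slope positive) is P cos θ − m g sin θ = 29.73 − 209.8 = -180.1 N, so equilibrium requires friction f = 180.1 N (up-slope).
The limit of static friction is μ_s N = 80.54 N.
|f_req| = 180.1 > 80.54 N → the machine part slides down the incline; f = μ_k N = 0.27 × 259.8 = 70.2 N.

f ≈ 70.2 N (up the incline)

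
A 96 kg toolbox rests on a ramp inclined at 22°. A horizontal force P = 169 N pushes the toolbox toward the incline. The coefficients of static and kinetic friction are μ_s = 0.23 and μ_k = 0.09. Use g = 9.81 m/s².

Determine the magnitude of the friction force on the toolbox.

f ≈ 196 N (up the incline)

Resolve perpendicular to the incline: N = m g cos θ + P sin θ = 96×9.81×cos 22° + 169×sin 22° = 936.5 N.
Parallel to the incline: P cos θ − m g sin θ = 156.7 − 352.8 = -196.1 N; the friction needed to balance this is 196.1 N acting up the slope.
Maximum static friction: μ_s N = 0.23 × 936.5 = 215.4 N.
Since 196.1 N is within the 215.4 N limit, the toolbox stays put and friction is exactly 196 N.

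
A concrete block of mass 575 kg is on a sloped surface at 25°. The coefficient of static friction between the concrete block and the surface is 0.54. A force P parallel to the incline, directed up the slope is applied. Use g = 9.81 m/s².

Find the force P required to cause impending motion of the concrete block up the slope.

P ≈ 5140 N

At impending motion up the slope, friction acts down-slope at its limit: f = μ_s N.
P is parallel to the surface, so N = m g cos θ = 5110 N.
Along the incline: P = m g sin θ + μ_s N = 2380 + 0.54×5110 = 5140 N.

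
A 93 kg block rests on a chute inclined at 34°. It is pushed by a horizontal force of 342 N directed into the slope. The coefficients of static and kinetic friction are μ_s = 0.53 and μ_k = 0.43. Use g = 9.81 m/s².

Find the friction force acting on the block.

Resolve perpendicular to the incline: N = m g cos θ + P sin θ = 93×9.81×cos 34° + 342×sin 34° = 947.6 N.
Along the incline, the net driving force (taking up-slope positive) is P cos θ − m g sin θ = 283.5 − 510.2 = -226.6 N, so equilibrium requires friction f = 226.6 N (up-slope).
The limit of static friction is μ_s N = 502.2 N.
Since 226.6 N is within the 502.2 N limit, the block stays put and friction is exactly 227 N.

f ≈ 227 N (up the incline)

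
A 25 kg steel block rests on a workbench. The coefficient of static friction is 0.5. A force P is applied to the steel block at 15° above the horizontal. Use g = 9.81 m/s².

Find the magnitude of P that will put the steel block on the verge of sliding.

P ≈ 112 N

N = m g − P sin α (the pull lifts the steel block).
At impending slip, P cos α = μ_s N = μ_s (m g − P sin α).
Solving: P (cos α + μ_s sin α) = μ_s m g → P = 0.5×245/(cos 15° + 0.5 sin 15°) = 123/1.095 = 112 N.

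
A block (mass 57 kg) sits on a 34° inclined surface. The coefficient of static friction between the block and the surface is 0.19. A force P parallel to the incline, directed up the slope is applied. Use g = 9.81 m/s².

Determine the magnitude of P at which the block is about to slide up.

At impending motion up the slope, friction acts down-slope at its limit: f = μ_s N.
P is parallel to the surface, so N = m g cos θ = 464 N.
Along the incline: P = m g sin θ + μ_s N = 313 + 0.19×464 = 401 N.

P ≈ 401 N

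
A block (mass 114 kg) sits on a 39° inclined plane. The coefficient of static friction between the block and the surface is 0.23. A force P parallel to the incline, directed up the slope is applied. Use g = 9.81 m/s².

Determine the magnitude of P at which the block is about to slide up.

P ≈ 904 N

At impending motion up the slope, friction acts down-slope at its limit: f = μ_s N.
P is parallel to the surface, so N = m g cos θ = 869 N.
Along the incline: P = m g sin θ + μ_s N = 704 + 0.23×869 = 904 N.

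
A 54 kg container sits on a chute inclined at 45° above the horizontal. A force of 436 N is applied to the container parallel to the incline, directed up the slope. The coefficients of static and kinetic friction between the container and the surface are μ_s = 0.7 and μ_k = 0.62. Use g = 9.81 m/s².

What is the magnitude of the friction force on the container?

f ≈ 61.4 N (down the incline)

Perpendicular to the surface, N = m g cos θ = 54·9.81·cos 45° = 374.6 N.
Parallel to the incline, ΣF = 0 gives f = m g sin θ − P = 374.6 − 436 = -61.42 N (up-slope positive).
The static-friction ceiling is μ_s N = 0.7 × 374.6 = 262.2 N.
Since |-61.42| ≤ 262.2 N, the container remains in static equilibrium and friction takes exactly the required value.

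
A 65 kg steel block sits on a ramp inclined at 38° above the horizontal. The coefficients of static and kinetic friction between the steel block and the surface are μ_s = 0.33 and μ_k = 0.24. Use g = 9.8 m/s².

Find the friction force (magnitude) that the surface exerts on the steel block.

f ≈ 120 N (up the incline)

The normal reaction is N = m g cos θ = 502 N.
Along the slope the weight component is m g sin θ = 392.2 N; friction must supply exactly this, acting up-slope.
Static friction can supply at most μ_s N = 165.6 N.
Since |392.2| > 165.6 N, static friction cannot hold it; the steel block slides down the incline and kinetic friction applies: f = μ_k N = 0.24 × 502 = 120 N.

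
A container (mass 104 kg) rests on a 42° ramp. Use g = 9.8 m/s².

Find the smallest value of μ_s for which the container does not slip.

μ_s,min ≈ 0.9

At the slip threshold m g sin θ = μ_s m g cos θ, so μ_s,min = tan θ.
μ_s,min = tan 42° = 0.9.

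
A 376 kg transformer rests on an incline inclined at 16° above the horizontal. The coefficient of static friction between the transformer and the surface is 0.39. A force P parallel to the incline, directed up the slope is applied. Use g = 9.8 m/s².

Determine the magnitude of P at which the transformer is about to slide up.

P ≈ 2400 N

At impending motion up the slope, friction acts down-slope at its limit: f = μ_s N.
P is parallel to the surface, so N = m g cos θ = 3540 N.
Along the incline: P = m g sin θ + μ_s N = 1020 + 0.39×3540 = 2400 N.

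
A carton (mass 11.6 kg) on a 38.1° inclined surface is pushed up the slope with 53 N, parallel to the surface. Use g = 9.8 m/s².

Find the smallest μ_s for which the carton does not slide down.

μ_s,min ≈ 0.192

N = m g cos θ = 89.46 N.
Friction must make up the shortfall along the incline: f = m g sin θ − P = 70.14 − 53 = 17.14 N.
At the threshold f = μ_s N, so μ_s,min = 17.14/89.46 = 0.192.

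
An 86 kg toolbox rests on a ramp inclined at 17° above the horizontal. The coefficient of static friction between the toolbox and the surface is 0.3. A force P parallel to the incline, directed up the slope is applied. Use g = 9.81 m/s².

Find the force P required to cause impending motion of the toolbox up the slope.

At impending motion up the slope, friction acts down-slope at its limit: f = μ_s N.
P is parallel to the surface, so N = m g cos θ = 807 N.
Along the incline: P = m g sin θ + μ_s N = 247 + 0.3×807 = 489 N.

P ≈ 489 N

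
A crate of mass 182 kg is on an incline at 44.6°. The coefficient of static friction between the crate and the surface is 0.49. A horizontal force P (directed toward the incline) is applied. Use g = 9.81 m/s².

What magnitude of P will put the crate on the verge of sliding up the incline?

At impending motion up the slope, friction acts down-slope at its limit: f = μ_s N.
Perpendicular to the incline: N = m g cos θ + P sin θ.
Along the incline: P cos θ = m g sin θ + μ_s N = m g sin θ + μ_s (m g cos θ + P sin θ).
Solving, P (cos θ − μ_s sin θ) = m g (sin θ + μ_s cos θ), so P = 182×9.81×(sin 44.6° + 0.49 cos 44.6°)/(cos 44.6° − 0.49 sin 44.6°) = 1790×1.051/0.368 = 5100 N.

P ≈ 5100 N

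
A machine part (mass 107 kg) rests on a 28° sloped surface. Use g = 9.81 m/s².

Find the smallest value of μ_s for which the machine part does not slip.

μ_s,min ≈ 0.532

At the slip threshold m g sin θ = μ_s m g cos θ, so μ_s,min = tan θ.
μ_s,min = tan 28° = 0.532.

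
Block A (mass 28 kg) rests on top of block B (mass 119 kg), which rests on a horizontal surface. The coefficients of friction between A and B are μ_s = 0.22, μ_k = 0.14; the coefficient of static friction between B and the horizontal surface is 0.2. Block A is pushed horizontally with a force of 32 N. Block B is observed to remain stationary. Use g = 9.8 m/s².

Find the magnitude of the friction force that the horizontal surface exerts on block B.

f ≈ 32 N

Normal force at the A–B interface: N₁ = m_A g = 274.4 N.
Maximum static friction on A from B: μ_s N₁ = 0.22×274.4 = 60.37 N.
P = 32 N is within that limit, so A and B move together (both at rest); the A–B friction is simply f₁ = P = 32 N.
B experiences an equal 32 N forward from A (third law). B is in equilibrium, so the floor supplies f₂ = 32 N of static friction (limit μ_s(m_A+m_B)g = 288.1 N, not exceeded).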